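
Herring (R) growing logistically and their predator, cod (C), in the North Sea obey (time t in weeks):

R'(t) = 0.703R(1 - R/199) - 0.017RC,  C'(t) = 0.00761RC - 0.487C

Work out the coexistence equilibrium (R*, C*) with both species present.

From dC/dt = 0 with C > 0: 0.00761R* = 0.487, so R* = 64.
Substitute into dR/dt = 0: 0.703(1 - 64/199) = 0.017C*.
The bracket is 0.678, giving C* = 0.477/0.017 = 28.1.

R* ≈ 64, C* ≈ 28.1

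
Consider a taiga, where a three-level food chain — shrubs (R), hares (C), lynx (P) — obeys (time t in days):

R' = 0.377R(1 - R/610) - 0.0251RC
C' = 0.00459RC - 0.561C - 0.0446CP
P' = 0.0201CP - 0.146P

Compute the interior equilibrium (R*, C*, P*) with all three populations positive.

R* ≈ 315, C* ≈ 7.26, P* ≈ 19.8

From dP/dt = 0: 0.0201C* = 0.146, so C* = 7.26.
From dR/dt = 0: 0.377(1 - R*/610) = 0.0251·7.26, giving R* = 610·(1 - 0.484) = 315.
From dC/dt = 0: 0.00459·315 - 0.561 = 0.0446P*, so P* = 0.885/0.0446 = 19.8.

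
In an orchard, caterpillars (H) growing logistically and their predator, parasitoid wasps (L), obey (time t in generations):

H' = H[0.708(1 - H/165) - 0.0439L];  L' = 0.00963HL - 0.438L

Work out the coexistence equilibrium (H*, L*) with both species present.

H* ≈ 45.5, L* ≈ 11.7

From dL/dt = 0 with L > 0: 0.00963H* = 0.438, so H* = 45.5.
Substitute into dH/dt = 0: 0.708(1 - 45.5/165) = 0.0439L*.
The bracket is 0.724, giving L* = 0.513/0.0439 = 11.7.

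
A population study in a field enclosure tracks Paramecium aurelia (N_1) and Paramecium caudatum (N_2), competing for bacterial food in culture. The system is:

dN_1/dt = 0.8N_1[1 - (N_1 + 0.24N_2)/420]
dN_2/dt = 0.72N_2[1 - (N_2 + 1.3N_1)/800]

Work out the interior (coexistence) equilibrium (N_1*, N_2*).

Setting both brackets to zero gives the nullclines N_1 + 0.24N_2 = 420 and 1.3N_1 + N_2 = 800.
Substituting N_2 = 800 - 1.3N_1 into the first: N_1(1 - 0.24·1.3) = 420 - 0.24·800.
So N_1* = 228/0.688 = 331, and then N_2* = 800 - 1.3·331 = 369.

N_1* ≈ 331, N_2* ≈ 369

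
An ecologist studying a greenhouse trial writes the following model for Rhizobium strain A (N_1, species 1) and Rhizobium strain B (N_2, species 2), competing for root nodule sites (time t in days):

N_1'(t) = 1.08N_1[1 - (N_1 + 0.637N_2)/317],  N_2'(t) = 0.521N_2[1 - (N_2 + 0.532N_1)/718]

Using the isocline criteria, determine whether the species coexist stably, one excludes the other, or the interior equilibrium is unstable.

Compare the nullcline intercepts: K1/α12 = 317/0.637 = 498 < K2 = 718; K2/α21 = 718/0.532 = 1350 > K1 = 317.
Since the inequalities point opposite ways, species 2 can invade but species 1 cannot.

species 2 excludes species 1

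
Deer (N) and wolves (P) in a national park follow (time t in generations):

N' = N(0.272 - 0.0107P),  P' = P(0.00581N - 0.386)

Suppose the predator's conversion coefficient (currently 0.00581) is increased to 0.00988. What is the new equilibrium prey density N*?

At the interior fixed point, setting dP/dt = 0 with P > 0 fixes N* = (predator death rate)/(NP coefficient) — independent of the other coefficients.
With the change, N* = 0.386/0.00988 = 39.1; it falls from 66.4.

N* ≈ 39.1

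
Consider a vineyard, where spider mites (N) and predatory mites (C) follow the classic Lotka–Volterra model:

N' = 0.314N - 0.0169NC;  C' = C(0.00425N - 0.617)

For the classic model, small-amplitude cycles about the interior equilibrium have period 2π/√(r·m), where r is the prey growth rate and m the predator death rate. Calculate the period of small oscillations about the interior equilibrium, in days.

T ≈ 14.3 days

Here r = 0.314 and m = 0.617, so r·m = 0.194.
ω = √0.194 = 0.44 per day, hence T = 2π/ω ≈ 14.3 days.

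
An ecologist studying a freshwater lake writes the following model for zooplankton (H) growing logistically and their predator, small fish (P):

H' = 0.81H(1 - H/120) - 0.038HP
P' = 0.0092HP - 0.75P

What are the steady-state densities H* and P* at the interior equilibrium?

H* ≈ 81.5, P* ≈ 6.83

From dP/dt = 0 with P > 0: 0.0092H* = 0.75, so H* = 81.5.
Substitute into dH/dt = 0: 0.81(1 - 81.5/120) = 0.038P*.
The bracket is 0.321, giving P* = 0.26/0.038 = 6.83.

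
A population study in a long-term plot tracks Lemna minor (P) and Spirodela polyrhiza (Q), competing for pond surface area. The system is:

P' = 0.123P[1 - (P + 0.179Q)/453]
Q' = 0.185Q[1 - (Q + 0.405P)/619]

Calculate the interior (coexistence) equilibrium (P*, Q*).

Setting both brackets to zero gives the nullclines P + 0.179Q = 453 and 0.405P + Q = 619.
Substituting Q = 619 - 0.405P into the first: P(1 - 0.179·0.405) = 453 - 0.179·619.
So P* = 342/0.928 = 369, and then Q* = 619 - 0.405·369 = 470.

P* ≈ 369, Q* ≈ 470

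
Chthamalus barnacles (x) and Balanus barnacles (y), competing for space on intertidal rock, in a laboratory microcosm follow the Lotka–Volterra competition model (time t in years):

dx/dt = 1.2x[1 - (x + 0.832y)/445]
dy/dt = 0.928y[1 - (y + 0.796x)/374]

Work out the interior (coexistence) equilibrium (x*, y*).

Setting both brackets to zero gives the nullclines x + 0.832y = 445 and 0.796x + y = 374.
Substituting y = 374 - 0.796x into the first: x(1 - 0.832·0.796) = 445 - 0.832·374.
So x* = 134/0.338 = 396, and then y* = 374 - 0.796·396 = 58.6.

x* ≈ 396, y* ≈ 58.6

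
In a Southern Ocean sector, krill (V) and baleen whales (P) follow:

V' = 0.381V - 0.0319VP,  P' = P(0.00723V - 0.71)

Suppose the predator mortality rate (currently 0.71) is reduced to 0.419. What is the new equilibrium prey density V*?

At the interior fixed point, setting dP/dt = 0 with P > 0 fixes V* = (predator death rate)/(VP coefficient) — independent of the other coefficients.
With the change, V* = 0.419/0.00723 = 58; it falls from 98.2.

V* ≈ 58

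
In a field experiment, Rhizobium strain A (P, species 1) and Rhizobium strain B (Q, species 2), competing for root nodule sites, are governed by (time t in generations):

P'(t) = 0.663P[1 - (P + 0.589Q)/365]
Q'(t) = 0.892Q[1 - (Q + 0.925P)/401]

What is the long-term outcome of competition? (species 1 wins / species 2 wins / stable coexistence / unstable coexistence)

Compare the nullcline intercepts: K1/α12 = 365/0.589 = 620 > K2 = 401; K2/α21 = 401/0.925 = 434 > K1 = 365.
Since both inequalities hold, each species can invade when rare, so the interior equilibrium is stable.

stable coexistence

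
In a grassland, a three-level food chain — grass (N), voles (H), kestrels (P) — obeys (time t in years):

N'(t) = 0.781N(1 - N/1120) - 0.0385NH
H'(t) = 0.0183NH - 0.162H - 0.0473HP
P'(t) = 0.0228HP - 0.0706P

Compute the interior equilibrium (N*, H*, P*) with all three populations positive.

N* ≈ 949, H* ≈ 3.1, P* ≈ 364

From dP/dt = 0: 0.0228H* = 0.0706, so H* = 3.1.
From dN/dt = 0: 0.781(1 - N*/1120) = 0.0385·3.1, giving N* = 1120·(1 - 0.153) = 949.
From dH/dt = 0: 0.0183·949 - 0.162 = 0.0473P*, so P* = 17.2/0.0473 = 364.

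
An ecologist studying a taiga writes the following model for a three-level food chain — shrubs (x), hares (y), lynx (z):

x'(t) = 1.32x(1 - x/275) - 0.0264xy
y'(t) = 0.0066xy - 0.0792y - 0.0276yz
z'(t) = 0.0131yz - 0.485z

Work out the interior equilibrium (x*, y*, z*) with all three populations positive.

From dz/dt = 0: 0.0131y* = 0.485, so y* = 37.
From dx/dt = 0: 1.32(1 - x*/275) = 0.0264·37, giving x* = 275·(1 - 0.74) = 71.4.
From dy/dt = 0: 0.0066·71.4 - 0.0792 = 0.0276z*, so z* = 0.392/0.0276 = 14.2.

x* ≈ 71.4, y* ≈ 37, z* ≈ 14.2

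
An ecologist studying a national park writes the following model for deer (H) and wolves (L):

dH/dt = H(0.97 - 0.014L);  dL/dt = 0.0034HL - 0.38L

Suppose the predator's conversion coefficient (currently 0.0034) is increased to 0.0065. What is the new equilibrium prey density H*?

H* ≈ 58.5

At the interior fixed point, setting dL/dt = 0 with L > 0 fixes H* = (predator death rate)/(HL coefficient) — independent of the other coefficients.
With the change, H* = 0.38/0.0065 = 58.5; it falls from 112.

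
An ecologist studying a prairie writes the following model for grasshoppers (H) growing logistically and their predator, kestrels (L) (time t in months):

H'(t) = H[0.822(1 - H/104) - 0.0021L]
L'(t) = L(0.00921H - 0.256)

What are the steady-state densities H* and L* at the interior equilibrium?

From dL/dt = 0 with L > 0: 0.00921H* = 0.256, so H* = 27.8.
Substitute into dH/dt = 0: 0.822(1 - 27.8/104) = 0.0021L*.
The bracket is 0.733, giving L* = 0.602/0.0021 = 287.

H* ≈ 27.8, L* ≈ 287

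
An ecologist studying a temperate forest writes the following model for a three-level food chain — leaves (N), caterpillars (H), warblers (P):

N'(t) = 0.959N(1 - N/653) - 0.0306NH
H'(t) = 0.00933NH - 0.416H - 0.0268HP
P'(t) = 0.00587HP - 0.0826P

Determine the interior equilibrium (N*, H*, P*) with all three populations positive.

From dP/dt = 0: 0.00587H* = 0.0826, so H* = 14.1.
From dN/dt = 0: 0.959(1 - N*/653) = 0.0306·14.1, giving N* = 653·(1 - 0.449) = 360.
From dH/dt = 0: 0.00933·360 - 0.416 = 0.0268P*, so P* = 2.94/0.0268 = 110.

N* ≈ 360, H* ≈ 14.1, P* ≈ 110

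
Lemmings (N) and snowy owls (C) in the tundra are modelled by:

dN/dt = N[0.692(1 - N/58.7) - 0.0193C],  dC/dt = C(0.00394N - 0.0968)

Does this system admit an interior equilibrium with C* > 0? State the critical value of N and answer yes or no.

The predator equation gives dC/dt > 0 only when N > 0.0968/0.00394 = 24.6.
Without the predator, N → K = 58.7. Since 58.7 > 24.6, the predator can invade and persist.

Threshold N = 24.6; K > 24.6, so yes, the predator persists.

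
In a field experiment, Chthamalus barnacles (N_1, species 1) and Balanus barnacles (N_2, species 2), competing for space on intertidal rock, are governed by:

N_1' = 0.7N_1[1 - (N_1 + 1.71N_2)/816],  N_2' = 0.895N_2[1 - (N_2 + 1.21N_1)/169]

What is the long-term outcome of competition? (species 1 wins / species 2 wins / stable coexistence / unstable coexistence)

species 1 excludes species 2

Compare the nullcline intercepts: K1/α12 = 816/1.71 = 477 > K2 = 169; K2/α21 = 169/1.21 = 140 < K1 = 816.
Since the inequalities point opposite ways, species 1 can invade but species 2 cannot.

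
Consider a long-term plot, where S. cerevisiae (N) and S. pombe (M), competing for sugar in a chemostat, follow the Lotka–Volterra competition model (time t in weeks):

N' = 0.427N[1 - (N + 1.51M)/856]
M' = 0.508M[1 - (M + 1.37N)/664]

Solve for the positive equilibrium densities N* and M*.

N* ≈ 137, M* ≈ 476

Setting both brackets to zero gives the nullclines N + 1.51M = 856 and 1.37N + M = 664.
Substituting M = 664 - 1.37N into the first: N(1 - 1.51·1.37) = 856 - 1.51·664.
So N* = -147/-1.07 = 137, and then M* = 664 - 1.37·137 = 476.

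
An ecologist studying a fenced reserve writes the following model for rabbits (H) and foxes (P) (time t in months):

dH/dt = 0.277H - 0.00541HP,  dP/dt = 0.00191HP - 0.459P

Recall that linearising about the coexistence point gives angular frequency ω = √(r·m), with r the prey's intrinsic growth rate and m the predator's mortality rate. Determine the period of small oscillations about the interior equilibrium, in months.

Here r = 0.277 and m = 0.459, so r·m = 0.127.
ω = √0.127 = 0.357 per month, hence T = 2π/ω ≈ 17.6 months.

T ≈ 17.6 months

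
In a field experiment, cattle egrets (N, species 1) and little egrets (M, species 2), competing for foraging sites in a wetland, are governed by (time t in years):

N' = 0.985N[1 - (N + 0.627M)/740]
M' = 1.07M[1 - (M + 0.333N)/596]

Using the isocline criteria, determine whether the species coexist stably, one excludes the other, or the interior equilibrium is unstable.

stable coexistence

Compare the nullcline intercepts: K1/α12 = 740/0.627 = 1180 > K2 = 596; K2/α21 = 596/0.333 = 1790 > K1 = 740.
Since both inequalities hold, each species can invade when rare, so the interior equilibrium is stable.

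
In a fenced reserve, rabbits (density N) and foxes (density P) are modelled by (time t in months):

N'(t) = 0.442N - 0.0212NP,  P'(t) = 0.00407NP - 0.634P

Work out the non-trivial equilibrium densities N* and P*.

Set dP/dt = 0 with P > 0: 0.00407N - 0.634 = 0, so N* = 0.634/0.00407 = 156.
Set dN/dt = 0 with N > 0: 0.442 - 0.0212P = 0, so P* = 0.442/0.0212 = 20.8.

N* ≈ 156, P* ≈ 20.8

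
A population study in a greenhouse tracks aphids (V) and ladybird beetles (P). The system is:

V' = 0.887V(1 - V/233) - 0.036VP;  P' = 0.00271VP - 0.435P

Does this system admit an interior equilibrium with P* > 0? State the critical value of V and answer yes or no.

The predator equation gives dP/dt > 0 only when V > 0.435/0.00271 = 161.
Without the predator, V → K = 233. Since 233 > 161, the predator can invade and persist.

Threshold V = 161; K > 161, so yes, the predator persists.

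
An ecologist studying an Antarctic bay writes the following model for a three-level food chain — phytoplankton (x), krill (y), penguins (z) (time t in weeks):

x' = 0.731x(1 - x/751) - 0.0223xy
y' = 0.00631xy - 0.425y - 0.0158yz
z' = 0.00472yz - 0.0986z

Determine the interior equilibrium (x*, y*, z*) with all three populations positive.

From dz/dt = 0: 0.00472y* = 0.0986, so y* = 20.9.
From dx/dt = 0: 0.731(1 - x*/751) = 0.0223·20.9, giving x* = 751·(1 - 0.637) = 272.
From dy/dt = 0: 0.00631·272 - 0.425 = 0.0158z*, so z* = 1.29/0.0158 = 81.9.

x* ≈ 272, y* ≈ 20.9, z* ≈ 81.9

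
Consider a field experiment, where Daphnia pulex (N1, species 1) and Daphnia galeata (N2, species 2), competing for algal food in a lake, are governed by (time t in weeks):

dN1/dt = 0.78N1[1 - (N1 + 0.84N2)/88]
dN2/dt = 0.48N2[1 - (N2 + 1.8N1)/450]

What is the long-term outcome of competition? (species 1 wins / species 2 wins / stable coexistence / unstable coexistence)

Compare the nullcline intercepts: K1/α12 = 88/0.84 = 105 < K2 = 450; K2/α21 = 450/1.8 = 250 > K1 = 88.
Since the inequalities point opposite ways, species 2 can invade but species 1 cannot.

species 2 excludes species 1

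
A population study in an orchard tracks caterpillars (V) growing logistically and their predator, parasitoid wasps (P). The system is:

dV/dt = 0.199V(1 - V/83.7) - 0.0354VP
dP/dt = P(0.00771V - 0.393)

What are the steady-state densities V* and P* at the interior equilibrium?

V* ≈ 51, P* ≈ 2.2

From dP/dt = 0 with P > 0: 0.00771V* = 0.393, so V* = 51.
Substitute into dV/dt = 0: 0.199(1 - 51/83.7) = 0.0354P*.
The bracket is 0.391, giving P* = 0.0778/0.0354 = 2.2.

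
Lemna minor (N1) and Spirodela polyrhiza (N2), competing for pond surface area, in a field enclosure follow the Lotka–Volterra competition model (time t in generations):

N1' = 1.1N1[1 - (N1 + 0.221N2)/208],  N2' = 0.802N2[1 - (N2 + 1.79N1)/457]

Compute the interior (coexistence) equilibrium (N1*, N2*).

N1* ≈ 177, N2* ≈ 140

Setting both brackets to zero gives the nullclines N1 + 0.221N2 = 208 and 1.79N1 + N2 = 457.
Substituting N2 = 457 - 1.79N1 into the first: N1(1 - 0.221·1.79) = 208 - 0.221·457.
So N1* = 107/0.604 = 177, and then N2* = 457 - 1.79·177 = 140.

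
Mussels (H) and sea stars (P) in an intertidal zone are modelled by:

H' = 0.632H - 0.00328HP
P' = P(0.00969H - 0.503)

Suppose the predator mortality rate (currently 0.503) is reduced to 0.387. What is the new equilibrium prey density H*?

H* ≈ 39.9

At the interior fixed point, setting dP/dt = 0 with P > 0 fixes H* = (predator death rate)/(HP coefficient) — independent of the other coefficients.
With the change, H* = 0.387/0.00969 = 39.9; it falls from 51.9.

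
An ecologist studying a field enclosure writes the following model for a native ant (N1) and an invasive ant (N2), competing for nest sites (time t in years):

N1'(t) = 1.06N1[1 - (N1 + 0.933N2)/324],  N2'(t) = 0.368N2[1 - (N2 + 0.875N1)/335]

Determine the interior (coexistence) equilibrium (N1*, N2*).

Setting both brackets to zero gives the nullclines N1 + 0.933N2 = 324 and 0.875N1 + N2 = 335.
Substituting N2 = 335 - 0.875N1 into the first: N1(1 - 0.933·0.875) = 324 - 0.933·335.
So N1* = 11.4/0.184 = 62.3, and then N2* = 335 - 0.875·62.3 = 280.

N1* ≈ 62.3, N2* ≈ 280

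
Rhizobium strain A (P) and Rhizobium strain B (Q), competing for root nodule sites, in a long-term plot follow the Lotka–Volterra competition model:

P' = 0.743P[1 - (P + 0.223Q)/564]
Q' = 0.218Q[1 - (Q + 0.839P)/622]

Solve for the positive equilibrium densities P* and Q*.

P* ≈ 523, Q* ≈ 183

Setting both brackets to zero gives the nullclines P + 0.223Q = 564 and 0.839P + Q = 622.
Substituting Q = 622 - 0.839P into the first: P(1 - 0.223·0.839) = 564 - 0.223·622.
So P* = 425/0.813 = 523, and then Q* = 622 - 0.839·523 = 183.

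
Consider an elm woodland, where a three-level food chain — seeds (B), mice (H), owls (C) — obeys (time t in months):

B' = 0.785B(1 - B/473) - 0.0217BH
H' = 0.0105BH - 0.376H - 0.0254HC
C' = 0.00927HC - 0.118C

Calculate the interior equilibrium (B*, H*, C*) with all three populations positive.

B* ≈ 307, H* ≈ 12.7, C* ≈ 112

From dC/dt = 0: 0.00927H* = 0.118, so H* = 12.7.
From dB/dt = 0: 0.785(1 - B*/473) = 0.0217·12.7, giving B* = 473·(1 - 0.352) = 307.
From dH/dt = 0: 0.0105·307 - 0.376 = 0.0254C*, so C* = 2.84/0.0254 = 112.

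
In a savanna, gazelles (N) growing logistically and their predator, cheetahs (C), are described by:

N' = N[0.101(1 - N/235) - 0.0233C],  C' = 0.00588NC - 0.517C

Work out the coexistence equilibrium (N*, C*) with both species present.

From dC/dt = 0 with C > 0: 0.00588N* = 0.517, so N* = 87.9.
Substitute into dN/dt = 0: 0.101(1 - 87.9/235) = 0.0233C*.
The bracket is 0.626, giving C* = 0.0632/0.0233 = 2.71.

N* ≈ 87.9, C* ≈ 2.71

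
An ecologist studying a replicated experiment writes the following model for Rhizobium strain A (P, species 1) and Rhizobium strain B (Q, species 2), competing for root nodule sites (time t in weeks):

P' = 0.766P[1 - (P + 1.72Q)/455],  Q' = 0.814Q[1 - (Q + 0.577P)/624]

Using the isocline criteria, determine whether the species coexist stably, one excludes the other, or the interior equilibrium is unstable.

Compare the nullcline intercepts: K1/α12 = 455/1.72 = 265 < K2 = 624; K2/α21 = 624/0.577 = 1080 > K1 = 455.
Since the inequalities point opposite ways, species 2 can invade but species 1 cannot.

species 2 excludes species 1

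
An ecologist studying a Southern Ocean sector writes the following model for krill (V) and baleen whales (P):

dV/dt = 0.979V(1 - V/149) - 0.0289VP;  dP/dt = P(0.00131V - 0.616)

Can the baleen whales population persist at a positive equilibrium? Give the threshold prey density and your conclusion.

Threshold V = 470; K < 470, so no, the predator goes extinct.

The predator equation gives dP/dt > 0 only when V > 0.616/0.00131 = 470.
Without the predator, V → K = 149. Since 149 < 470, the predator cannot invade.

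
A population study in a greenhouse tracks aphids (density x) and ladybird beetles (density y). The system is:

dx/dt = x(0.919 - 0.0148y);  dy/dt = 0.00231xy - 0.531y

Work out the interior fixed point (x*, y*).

Set dy/dt = 0 with y > 0: 0.00231x - 0.531 = 0, so x* = 0.531/0.00231 = 230.
Set dx/dt = 0 with x > 0: 0.919 - 0.0148y = 0, so y* = 0.919/0.0148 = 62.1.

x* ≈ 230, y* ≈ 62.1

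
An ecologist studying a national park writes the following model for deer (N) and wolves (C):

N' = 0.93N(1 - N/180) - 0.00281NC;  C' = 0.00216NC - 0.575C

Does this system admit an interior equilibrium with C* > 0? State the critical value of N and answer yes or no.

The predator equation gives dC/dt > 0 only when N > 0.575/0.00216 = 266.
Without the predator, N → K = 180. Since 180 < 266, the predator cannot invade.

Threshold N = 266; K < 266, so no, the predator goes extinct.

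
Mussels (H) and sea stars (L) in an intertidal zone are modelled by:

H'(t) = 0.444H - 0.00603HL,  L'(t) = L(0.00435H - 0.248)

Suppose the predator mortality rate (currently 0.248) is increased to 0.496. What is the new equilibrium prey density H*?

H* ≈ 114

At the interior fixed point, setting dL/dt = 0 with L > 0 fixes H* = (predator death rate)/(HL coefficient) — independent of the other coefficients.
With the change, H* = 0.496/0.00435 = 114; it rises from 57.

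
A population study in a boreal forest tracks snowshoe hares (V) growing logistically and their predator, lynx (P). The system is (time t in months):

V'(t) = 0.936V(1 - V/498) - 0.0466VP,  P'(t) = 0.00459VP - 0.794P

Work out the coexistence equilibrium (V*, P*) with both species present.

From dP/dt = 0 with P > 0: 0.00459V* = 0.794, so V* = 173.
Substitute into dV/dt = 0: 0.936(1 - 173/498) = 0.0466P*.
The bracket is 0.653, giving P* = 0.611/0.0466 = 13.1.

V* ≈ 173, P* ≈ 13.1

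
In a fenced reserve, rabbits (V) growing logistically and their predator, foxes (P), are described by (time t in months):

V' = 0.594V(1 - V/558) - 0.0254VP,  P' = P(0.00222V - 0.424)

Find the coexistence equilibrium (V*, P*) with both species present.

V* ≈ 191, P* ≈ 15.4

From dP/dt = 0 with P > 0: 0.00222V* = 0.424, so V* = 191.
Substitute into dV/dt = 0: 0.594(1 - 191/558) = 0.0254P*.
The bracket is 0.658, giving P* = 0.391/0.0254 = 15.4.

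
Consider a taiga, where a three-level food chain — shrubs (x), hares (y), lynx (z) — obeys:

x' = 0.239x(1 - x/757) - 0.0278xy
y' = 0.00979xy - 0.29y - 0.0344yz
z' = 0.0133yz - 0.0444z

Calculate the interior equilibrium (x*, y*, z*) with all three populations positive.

x* ≈ 463, y* ≈ 3.34, z* ≈ 123

From dz/dt = 0: 0.0133y* = 0.0444, so y* = 3.34.
From dx/dt = 0: 0.239(1 - x*/757) = 0.0278·3.34, giving x* = 757·(1 - 0.388) = 463.
From dy/dt = 0: 0.00979·463 - 0.29 = 0.0344z*, so z* = 4.24/0.0344 = 123.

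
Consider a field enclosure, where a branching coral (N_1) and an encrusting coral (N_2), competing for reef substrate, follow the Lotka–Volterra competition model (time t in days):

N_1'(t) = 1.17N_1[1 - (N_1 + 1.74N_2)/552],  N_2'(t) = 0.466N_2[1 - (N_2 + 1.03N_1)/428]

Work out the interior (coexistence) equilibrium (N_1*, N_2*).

N_1* ≈ 243, N_2* ≈ 177

Setting both brackets to zero gives the nullclines N_1 + 1.74N_2 = 552 and 1.03N_1 + N_2 = 428.
Substituting N_2 = 428 - 1.03N_1 into the first: N_1(1 - 1.74·1.03) = 552 - 1.74·428.
So N_1* = -193/-0.792 = 243, and then N_2* = 428 - 1.03·243 = 177.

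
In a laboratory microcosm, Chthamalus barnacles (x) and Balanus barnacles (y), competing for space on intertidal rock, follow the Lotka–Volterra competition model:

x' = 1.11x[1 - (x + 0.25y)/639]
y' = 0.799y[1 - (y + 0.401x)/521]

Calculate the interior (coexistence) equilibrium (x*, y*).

x* ≈ 565, y* ≈ 294

Setting both brackets to zero gives the nullclines x + 0.25y = 639 and 0.401x + y = 521.
Substituting y = 521 - 0.401x into the first: x(1 - 0.25·0.401) = 639 - 0.25·521.
So x* = 509/0.9 = 565, and then y* = 521 - 0.401·565 = 294.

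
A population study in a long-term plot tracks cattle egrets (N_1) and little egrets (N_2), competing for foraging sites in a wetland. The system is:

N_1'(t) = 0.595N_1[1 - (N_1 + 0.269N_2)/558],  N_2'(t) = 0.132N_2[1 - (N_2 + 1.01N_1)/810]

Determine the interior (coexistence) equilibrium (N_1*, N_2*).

Setting both brackets to zero gives the nullclines N_1 + 0.269N_2 = 558 and 1.01N_1 + N_2 = 810.
Substituting N_2 = 810 - 1.01N_1 into the first: N_1(1 - 0.269·1.01) = 558 - 0.269·810.
So N_1* = 340/0.728 = 467, and then N_2* = 810 - 1.01·467 = 338.

N_1* ≈ 467, N_2* ≈ 338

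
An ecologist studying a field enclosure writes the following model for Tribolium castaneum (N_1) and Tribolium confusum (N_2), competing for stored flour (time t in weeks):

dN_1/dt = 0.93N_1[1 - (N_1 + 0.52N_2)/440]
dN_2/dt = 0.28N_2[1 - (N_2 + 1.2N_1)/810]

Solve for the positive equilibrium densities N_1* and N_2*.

N_1* ≈ 50, N_2* ≈ 750

Setting both brackets to zero gives the nullclines N_1 + 0.52N_2 = 440 and 1.2N_1 + N_2 = 810.
Substituting N_2 = 810 - 1.2N_1 into the first: N_1(1 - 0.52·1.2) = 440 - 0.52·810.
So N_1* = 18.8/0.376 = 50, and then N_2* = 810 - 1.2·50 = 750.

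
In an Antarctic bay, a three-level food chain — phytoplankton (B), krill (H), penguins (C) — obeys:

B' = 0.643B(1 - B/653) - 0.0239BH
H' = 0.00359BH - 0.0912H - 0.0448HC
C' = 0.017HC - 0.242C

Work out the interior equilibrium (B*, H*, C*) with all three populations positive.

From dC/dt = 0: 0.017H* = 0.242, so H* = 14.2.
From dB/dt = 0: 0.643(1 - B*/653) = 0.0239·14.2, giving B* = 653·(1 - 0.529) = 307.
From dH/dt = 0: 0.00359·307 - 0.0912 = 0.0448C*, so C* = 1.01/0.0448 = 22.6.

B* ≈ 307, H* ≈ 14.2, C* ≈ 22.6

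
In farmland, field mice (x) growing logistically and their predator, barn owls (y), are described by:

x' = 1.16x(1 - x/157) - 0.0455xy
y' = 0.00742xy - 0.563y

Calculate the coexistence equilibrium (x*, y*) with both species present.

x* ≈ 75.9, y* ≈ 13.2

From dy/dt = 0 with y > 0: 0.00742x* = 0.563, so x* = 75.9.
Substitute into dx/dt = 0: 1.16(1 - 75.9/157) = 0.0455y*.
The bracket is 0.517, giving y* = 0.599/0.0455 = 13.2.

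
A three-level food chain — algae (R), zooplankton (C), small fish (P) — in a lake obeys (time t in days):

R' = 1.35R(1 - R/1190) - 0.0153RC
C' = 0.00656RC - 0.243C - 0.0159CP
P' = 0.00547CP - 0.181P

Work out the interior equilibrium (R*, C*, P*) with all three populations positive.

R* ≈ 744, C* ≈ 33.1, P* ≈ 292

From dP/dt = 0: 0.00547C* = 0.181, so C* = 33.1.
From dR/dt = 0: 1.35(1 - R*/1190) = 0.0153·33.1, giving R* = 1190·(1 - 0.375) = 744.
From dC/dt = 0: 0.00656·744 - 0.243 = 0.0159P*, so P* = 4.64/0.0159 = 292.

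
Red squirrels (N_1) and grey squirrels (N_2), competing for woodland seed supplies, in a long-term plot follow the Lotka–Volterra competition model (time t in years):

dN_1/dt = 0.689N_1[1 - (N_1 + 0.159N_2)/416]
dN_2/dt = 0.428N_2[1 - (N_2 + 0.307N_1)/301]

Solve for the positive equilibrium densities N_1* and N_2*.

Setting both brackets to zero gives the nullclines N_1 + 0.159N_2 = 416 and 0.307N_1 + N_2 = 301.
Substituting N_2 = 301 - 0.307N_1 into the first: N_1(1 - 0.159·0.307) = 416 - 0.159·301.
So N_1* = 368/0.951 = 387, and then N_2* = 301 - 0.307·387 = 182.

N_1* ≈ 387, N_2* ≈ 182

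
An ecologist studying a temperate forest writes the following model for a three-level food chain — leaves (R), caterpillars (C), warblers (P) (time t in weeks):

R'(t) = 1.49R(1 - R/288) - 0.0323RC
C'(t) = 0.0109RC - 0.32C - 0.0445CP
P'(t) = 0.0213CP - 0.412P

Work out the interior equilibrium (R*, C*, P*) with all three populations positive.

From dP/dt = 0: 0.0213C* = 0.412, so C* = 19.3.
From dR/dt = 0: 1.49(1 - R*/288) = 0.0323·19.3, giving R* = 288·(1 - 0.419) = 167.
From dC/dt = 0: 0.0109·167 - 0.32 = 0.0445P*, so P* = 1.5/0.0445 = 33.8.

R* ≈ 167, C* ≈ 19.3, P* ≈ 33.8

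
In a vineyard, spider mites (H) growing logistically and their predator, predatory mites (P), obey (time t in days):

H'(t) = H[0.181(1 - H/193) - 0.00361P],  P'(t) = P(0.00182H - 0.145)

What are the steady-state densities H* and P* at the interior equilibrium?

H* ≈ 79.7, P* ≈ 29.4

From dP/dt = 0 with P > 0: 0.00182H* = 0.145, so H* = 79.7.
Substitute into dH/dt = 0: 0.181(1 - 79.7/193) = 0.00361P*.
The bracket is 0.587, giving P* = 0.106/0.00361 = 29.4.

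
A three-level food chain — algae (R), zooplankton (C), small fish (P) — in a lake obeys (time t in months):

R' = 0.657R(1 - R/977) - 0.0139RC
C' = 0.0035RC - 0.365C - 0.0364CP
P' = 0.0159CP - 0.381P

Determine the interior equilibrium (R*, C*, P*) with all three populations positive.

From dP/dt = 0: 0.0159C* = 0.381, so C* = 24.
From dR/dt = 0: 0.657(1 - R*/977) = 0.0139·24, giving R* = 977·(1 - 0.507) = 482.
From dC/dt = 0: 0.0035·482 - 0.365 = 0.0364P*, so P* = 1.32/0.0364 = 36.3.

R* ≈ 482, C* ≈ 24, P* ≈ 36.3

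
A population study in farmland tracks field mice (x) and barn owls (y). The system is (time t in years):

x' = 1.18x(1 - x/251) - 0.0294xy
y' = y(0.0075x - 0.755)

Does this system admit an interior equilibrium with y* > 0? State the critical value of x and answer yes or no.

The predator equation gives dy/dt > 0 only when x > 0.755/0.0075 = 101.
Without the predator, x → K = 251. Since 251 > 101, the predator can invade and persist.

Threshold x = 101; K > 101, so yes, the predator persists.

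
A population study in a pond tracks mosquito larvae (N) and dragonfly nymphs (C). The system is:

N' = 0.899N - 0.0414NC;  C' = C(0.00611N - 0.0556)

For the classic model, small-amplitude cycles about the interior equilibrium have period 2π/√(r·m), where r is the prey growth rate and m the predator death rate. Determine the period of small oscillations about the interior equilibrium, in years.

T ≈ 28.1 years

Here r = 0.899 and m = 0.0556, so r·m = 0.05.
ω = √0.05 = 0.224 per year, hence T = 2π/ω ≈ 28.1 years.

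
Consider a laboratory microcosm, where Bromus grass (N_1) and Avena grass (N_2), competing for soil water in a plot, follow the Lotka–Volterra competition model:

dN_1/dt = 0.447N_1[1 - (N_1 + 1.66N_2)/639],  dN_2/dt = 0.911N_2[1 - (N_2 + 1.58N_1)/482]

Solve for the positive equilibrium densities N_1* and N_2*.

Setting both brackets to zero gives the nullclines N_1 + 1.66N_2 = 639 and 1.58N_1 + N_2 = 482.
Substituting N_2 = 482 - 1.58N_1 into the first: N_1(1 - 1.66·1.58) = 639 - 1.66·482.
So N_1* = -161/-1.62 = 99.3, and then N_2* = 482 - 1.58·99.3 = 325.

N_1* ≈ 99.3, N_2* ≈ 325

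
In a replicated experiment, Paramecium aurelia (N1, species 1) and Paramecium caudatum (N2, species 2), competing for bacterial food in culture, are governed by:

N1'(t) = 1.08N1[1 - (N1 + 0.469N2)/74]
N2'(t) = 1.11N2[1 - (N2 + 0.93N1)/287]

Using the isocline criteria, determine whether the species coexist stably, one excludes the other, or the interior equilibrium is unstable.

species 2 excludes species 1

Compare the nullcline intercepts: K1/α12 = 74/0.469 = 158 < K2 = 287; K2/α21 = 287/0.93 = 309 > K1 = 74.
Since the inequalities point opposite ways, species 2 can invade but species 1 cannot.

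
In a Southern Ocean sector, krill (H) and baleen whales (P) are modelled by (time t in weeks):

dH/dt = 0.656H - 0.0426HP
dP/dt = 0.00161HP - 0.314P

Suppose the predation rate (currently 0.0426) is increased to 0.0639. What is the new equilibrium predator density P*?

P* ≈ 10.3

At the interior fixed point, setting dH/dt = 0 with H > 0 fixes P* = (prey growth rate)/(HP coefficient) — independent of the other coefficients.
With the change, P* = 0.656/0.0639 = 10.3; it falls from 15.4.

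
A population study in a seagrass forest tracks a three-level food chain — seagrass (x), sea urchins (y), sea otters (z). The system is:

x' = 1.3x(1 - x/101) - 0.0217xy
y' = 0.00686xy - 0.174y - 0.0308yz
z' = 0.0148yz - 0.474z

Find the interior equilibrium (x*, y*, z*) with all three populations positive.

x* ≈ 47, y* ≈ 32, z* ≈ 4.82

From dz/dt = 0: 0.0148y* = 0.474, so y* = 32.
From dx/dt = 0: 1.3(1 - x*/101) = 0.0217·32, giving x* = 101·(1 - 0.535) = 47.
From dy/dt = 0: 0.00686·47 - 0.174 = 0.0308z*, so z* = 0.148/0.0308 = 4.82.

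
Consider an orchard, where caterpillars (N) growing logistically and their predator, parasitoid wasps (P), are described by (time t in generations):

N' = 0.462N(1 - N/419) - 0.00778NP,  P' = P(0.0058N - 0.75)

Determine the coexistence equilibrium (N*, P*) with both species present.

N* ≈ 129, P* ≈ 41.1

From dP/dt = 0 with P > 0: 0.0058N* = 0.75, so N* = 129.
Substitute into dN/dt = 0: 0.462(1 - 129/419) = 0.00778P*.
The bracket is 0.691, giving P* = 0.319/0.00778 = 41.1.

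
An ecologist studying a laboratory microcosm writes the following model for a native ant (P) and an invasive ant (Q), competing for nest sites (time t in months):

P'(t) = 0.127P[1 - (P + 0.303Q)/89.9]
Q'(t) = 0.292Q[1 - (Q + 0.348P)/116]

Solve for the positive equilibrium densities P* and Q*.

Setting both brackets to zero gives the nullclines P + 0.303Q = 89.9 and 0.348P + Q = 116.
Substituting Q = 116 - 0.348P into the first: P(1 - 0.303·0.348) = 89.9 - 0.303·116.
So P* = 54.8/0.895 = 61.2, and then Q* = 116 - 0.348·61.2 = 94.7.

P* ≈ 61.2, Q* ≈ 94.7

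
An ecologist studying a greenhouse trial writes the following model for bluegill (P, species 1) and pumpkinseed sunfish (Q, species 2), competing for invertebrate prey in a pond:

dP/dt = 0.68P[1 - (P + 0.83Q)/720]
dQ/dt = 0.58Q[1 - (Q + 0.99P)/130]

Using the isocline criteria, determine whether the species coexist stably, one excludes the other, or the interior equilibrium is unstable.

Compare the nullcline intercepts: K1/α12 = 720/0.83 = 867 > K2 = 130; K2/α21 = 130/0.99 = 131 < K1 = 720.
Since the inequalities point opposite ways, species 1 can invade but species 2 cannot.

species 1 excludes species 2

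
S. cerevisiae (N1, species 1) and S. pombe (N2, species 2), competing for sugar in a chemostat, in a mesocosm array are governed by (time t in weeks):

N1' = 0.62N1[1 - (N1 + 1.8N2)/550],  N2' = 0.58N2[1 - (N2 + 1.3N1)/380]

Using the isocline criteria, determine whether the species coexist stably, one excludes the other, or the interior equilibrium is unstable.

unstable coexistence (outcome depends on initial conditions)

Compare the nullcline intercepts: K1/α12 = 550/1.8 = 306 < K2 = 380; K2/α21 = 380/1.3 = 292 < K1 = 550.
Since both are reversed, neither can invade when rare; the interior point is a saddle.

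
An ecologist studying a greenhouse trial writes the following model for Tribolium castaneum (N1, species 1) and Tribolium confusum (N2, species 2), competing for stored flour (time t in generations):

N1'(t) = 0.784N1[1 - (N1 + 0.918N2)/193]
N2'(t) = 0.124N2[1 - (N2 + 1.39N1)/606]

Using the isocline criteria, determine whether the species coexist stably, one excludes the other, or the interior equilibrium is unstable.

species 2 excludes species 1

Compare the nullcline intercepts: K1/α12 = 193/0.918 = 210 < K2 = 606; K2/α21 = 606/1.39 = 436 > K1 = 193.
Since the inequalities point opposite ways, species 2 can invade but species 1 cannot.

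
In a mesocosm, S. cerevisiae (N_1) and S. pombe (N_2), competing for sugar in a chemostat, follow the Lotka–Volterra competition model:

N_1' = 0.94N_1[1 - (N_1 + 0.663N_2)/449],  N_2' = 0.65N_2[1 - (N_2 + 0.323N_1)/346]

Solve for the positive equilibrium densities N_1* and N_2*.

Setting both brackets to zero gives the nullclines N_1 + 0.663N_2 = 449 and 0.323N_1 + N_2 = 346.
Substituting N_2 = 346 - 0.323N_1 into the first: N_1(1 - 0.663·0.323) = 449 - 0.663·346.
So N_1* = 220/0.786 = 279, and then N_2* = 346 - 0.323·279 = 256.

N_1* ≈ 279, N_2* ≈ 256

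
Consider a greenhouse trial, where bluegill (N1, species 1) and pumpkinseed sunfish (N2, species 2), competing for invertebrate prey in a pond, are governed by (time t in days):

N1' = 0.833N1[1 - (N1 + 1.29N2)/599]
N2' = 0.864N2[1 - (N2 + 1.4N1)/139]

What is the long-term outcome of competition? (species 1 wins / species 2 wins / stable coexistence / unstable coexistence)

species 1 excludes species 2

Compare the nullcline intercepts: K1/α12 = 599/1.29 = 464 > K2 = 139; K2/α21 = 139/1.4 = 99.3 < K1 = 599.
Since the inequalities point opposite ways, species 1 can invade but species 2 cannot.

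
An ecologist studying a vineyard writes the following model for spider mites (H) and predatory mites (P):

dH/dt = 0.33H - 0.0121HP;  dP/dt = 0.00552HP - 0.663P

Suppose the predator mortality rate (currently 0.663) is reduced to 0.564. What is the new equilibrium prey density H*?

H* ≈ 102

At the interior fixed point, setting dP/dt = 0 with P > 0 fixes H* = (predator death rate)/(HP coefficient) — independent of the other coefficients.
With the change, H* = 0.564/0.00552 = 102; it falls from 120.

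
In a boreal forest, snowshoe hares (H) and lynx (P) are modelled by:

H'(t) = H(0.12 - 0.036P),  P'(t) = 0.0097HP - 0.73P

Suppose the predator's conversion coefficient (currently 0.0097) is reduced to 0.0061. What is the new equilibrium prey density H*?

H* ≈ 120

At the interior fixed point, setting dP/dt = 0 with P > 0 fixes H* = (predator death rate)/(HP coefficient) — independent of the other coefficients.
With the change, H* = 0.73/0.0061 = 120; it rises from 75.3.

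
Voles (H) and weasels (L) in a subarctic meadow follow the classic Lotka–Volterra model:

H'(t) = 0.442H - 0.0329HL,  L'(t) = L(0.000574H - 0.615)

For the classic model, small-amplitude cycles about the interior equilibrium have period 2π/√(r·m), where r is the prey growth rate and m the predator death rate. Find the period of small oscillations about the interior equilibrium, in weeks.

Here r = 0.442 and m = 0.615, so r·m = 0.272.
ω = √0.272 = 0.521 per week, hence T = 2π/ω ≈ 12.1 weeks.

T ≈ 12.1 weeks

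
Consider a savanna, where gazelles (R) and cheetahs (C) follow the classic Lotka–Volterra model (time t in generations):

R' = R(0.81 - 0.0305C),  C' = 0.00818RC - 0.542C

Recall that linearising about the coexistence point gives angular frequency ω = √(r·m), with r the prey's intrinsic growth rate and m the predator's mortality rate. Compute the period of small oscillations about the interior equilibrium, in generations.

Here r = 0.81 and m = 0.542, so r·m = 0.439.
ω = √0.439 = 0.663 per generation, hence T = 2π/ω ≈ 9.48 generations.

T ≈ 9.48 generations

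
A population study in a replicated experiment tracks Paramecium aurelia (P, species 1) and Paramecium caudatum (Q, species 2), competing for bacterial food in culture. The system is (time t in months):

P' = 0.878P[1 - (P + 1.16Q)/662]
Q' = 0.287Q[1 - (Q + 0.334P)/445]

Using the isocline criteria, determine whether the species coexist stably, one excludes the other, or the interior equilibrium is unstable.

stable coexistence

Compare the nullcline intercepts: K1/α12 = 662/1.16 = 571 > K2 = 445; K2/α21 = 445/0.334 = 1330 > K1 = 662.
Since both inequalities hold, each species can invade when rare, so the interior equilibrium is stable.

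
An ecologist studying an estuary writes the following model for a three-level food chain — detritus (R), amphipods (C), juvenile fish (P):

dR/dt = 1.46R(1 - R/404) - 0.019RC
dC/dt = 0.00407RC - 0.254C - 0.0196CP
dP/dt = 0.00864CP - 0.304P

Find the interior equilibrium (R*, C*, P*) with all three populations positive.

R* ≈ 219, C* ≈ 35.2, P* ≈ 32.5

From dP/dt = 0: 0.00864C* = 0.304, so C* = 35.2.
From dR/dt = 0: 1.46(1 - R*/404) = 0.019·35.2, giving R* = 404·(1 - 0.458) = 219.
From dC/dt = 0: 0.00407·219 - 0.254 = 0.0196P*, so P* = 0.637/0.0196 = 32.5.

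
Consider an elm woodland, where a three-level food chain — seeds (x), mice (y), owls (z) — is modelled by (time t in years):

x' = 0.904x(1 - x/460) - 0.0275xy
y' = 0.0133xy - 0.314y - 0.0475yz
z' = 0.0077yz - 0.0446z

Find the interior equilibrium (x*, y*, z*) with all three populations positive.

From dz/dt = 0: 0.0077y* = 0.0446, so y* = 5.79.
From dx/dt = 0: 0.904(1 - x*/460) = 0.0275·5.79, giving x* = 460·(1 - 0.176) = 379.
From dy/dt = 0: 0.0133·379 - 0.314 = 0.0475z*, so z* = 4.73/0.0475 = 99.5.

x* ≈ 379, y* ≈ 5.79, z* ≈ 99.5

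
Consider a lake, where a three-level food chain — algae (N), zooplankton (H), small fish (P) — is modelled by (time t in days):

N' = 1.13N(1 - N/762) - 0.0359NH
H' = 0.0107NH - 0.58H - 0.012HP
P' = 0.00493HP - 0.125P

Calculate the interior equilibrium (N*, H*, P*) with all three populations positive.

From dP/dt = 0: 0.00493H* = 0.125, so H* = 25.4.
From dN/dt = 0: 1.13(1 - N*/762) = 0.0359·25.4, giving N* = 762·(1 - 0.806) = 148.
From dH/dt = 0: 0.0107·148 - 0.58 = 0.012P*, so P* = 1.01/0.012 = 83.8.

N* ≈ 148, H* ≈ 25.4, P* ≈ 83.8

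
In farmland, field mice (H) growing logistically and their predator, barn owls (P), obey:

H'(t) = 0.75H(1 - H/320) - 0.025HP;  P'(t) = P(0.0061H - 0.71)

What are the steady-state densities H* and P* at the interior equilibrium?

From dP/dt = 0 with P > 0: 0.0061H* = 0.71, so H* = 116.
Substitute into dH/dt = 0: 0.75(1 - 116/320) = 0.025P*.
The bracket is 0.636, giving P* = 0.477/0.025 = 19.1.

H* ≈ 116, P* ≈ 19.1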